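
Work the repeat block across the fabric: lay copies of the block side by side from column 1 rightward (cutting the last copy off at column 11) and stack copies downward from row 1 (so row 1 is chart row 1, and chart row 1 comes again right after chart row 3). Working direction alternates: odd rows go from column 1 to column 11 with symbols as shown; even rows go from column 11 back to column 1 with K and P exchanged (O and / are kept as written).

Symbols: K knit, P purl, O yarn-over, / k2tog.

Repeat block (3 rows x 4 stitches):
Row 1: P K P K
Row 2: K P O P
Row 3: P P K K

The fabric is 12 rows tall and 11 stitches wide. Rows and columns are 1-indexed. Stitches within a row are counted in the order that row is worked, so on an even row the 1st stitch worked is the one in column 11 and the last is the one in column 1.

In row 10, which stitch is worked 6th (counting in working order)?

Row 10: (10-1) mod 3 = 0, so use chart row 1. Even row -> WS.
Chart row 1 tiled across columns 1-11: P K P K P K P K P K P
Wrong side: read the tiled row from column 11 down to 1 and exchange K with P (leave O, /).
Row 10 as worked: K P K P K P K P K P K
Counting 6 along the worked row gives P.

== STITCH ==
P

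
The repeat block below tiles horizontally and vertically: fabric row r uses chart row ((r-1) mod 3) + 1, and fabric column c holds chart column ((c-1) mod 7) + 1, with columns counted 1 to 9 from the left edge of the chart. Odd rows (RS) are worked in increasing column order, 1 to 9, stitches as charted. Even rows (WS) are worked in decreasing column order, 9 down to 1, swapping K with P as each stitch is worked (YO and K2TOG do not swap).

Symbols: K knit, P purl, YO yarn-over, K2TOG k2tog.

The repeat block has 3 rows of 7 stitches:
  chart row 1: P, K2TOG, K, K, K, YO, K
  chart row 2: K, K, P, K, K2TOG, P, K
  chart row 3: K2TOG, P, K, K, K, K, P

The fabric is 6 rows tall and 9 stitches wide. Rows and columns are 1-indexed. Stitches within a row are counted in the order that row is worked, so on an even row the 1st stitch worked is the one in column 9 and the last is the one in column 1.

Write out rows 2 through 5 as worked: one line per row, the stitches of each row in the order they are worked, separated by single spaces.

Result:
P P P K K2TOG P K P P
K2TOG P K K K K P K2TOG P
K2TOG K P YO P P P K2TOG K
K K P K K2TOG P K K K

Derivation:
Row 2: chart row 2, WS - tiled (columns 1-9): K K P K K2TOG P K K K; work from column 9 back to 1 with K<->P swapped.
Row 3: chart row 3, RS - tile across columns 1-9 and work as-is.
Row 4: chart row 1, WS - tiled (columns 1-9): P K2TOG K K K YO K P K2TOG; work from column 9 back to 1 with K<->P swapped.
Row 5: chart row 2, RS - tile across columns 1-9 and work as-is.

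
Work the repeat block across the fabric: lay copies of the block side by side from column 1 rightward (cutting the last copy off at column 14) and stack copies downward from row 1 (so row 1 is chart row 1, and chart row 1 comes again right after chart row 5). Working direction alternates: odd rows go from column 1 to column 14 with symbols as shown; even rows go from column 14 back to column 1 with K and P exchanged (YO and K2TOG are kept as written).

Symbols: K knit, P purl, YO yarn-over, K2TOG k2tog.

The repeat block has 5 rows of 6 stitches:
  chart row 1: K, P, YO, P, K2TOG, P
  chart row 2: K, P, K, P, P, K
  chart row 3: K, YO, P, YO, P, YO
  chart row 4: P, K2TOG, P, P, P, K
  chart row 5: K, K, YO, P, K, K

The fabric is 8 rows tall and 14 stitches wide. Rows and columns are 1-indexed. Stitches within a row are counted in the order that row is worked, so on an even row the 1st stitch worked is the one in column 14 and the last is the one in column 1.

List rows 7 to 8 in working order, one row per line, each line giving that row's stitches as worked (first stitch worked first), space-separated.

Row 7: chart row 2, RS - tile across columns 1-14 and work as-is.
Row 8: chart row 3, WS - tiled (columns 1-14): K YO P YO P YO K YO P YO P YO K YO; work from column 14 back to 1 with K<->P swapped.

Rows as worked:
K P K P P K K P K P P K K P
YO P YO K YO K YO P YO K YO K YO P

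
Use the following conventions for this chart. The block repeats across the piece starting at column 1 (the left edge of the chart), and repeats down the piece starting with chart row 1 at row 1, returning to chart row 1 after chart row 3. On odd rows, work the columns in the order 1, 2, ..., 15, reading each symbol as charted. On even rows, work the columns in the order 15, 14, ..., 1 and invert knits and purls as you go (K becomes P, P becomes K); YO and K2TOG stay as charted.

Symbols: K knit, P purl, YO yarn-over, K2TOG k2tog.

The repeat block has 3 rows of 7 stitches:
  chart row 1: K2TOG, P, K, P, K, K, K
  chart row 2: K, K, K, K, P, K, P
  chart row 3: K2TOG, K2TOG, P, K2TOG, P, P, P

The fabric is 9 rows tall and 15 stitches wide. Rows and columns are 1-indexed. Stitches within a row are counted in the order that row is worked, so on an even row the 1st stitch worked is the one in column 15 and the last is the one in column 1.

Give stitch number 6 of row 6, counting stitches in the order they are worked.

Stitch:
K

Derivation:
Row 6: (6-1) mod 3 = 2, so use chart row 3. Even row -> WS.
Chart row 3 tiled across columns 1-15: K2TOG K2TOG P K2TOG P P P K2TOG K2TOG P K2TOG P P P K2TOG
Wrong side: read the tiled row from column 15 down to 1 and exchange K with P (leave YO, K2TOG).
Row 6 as worked: K2TOG K K K K2TOG K K2TOG K2TOG K K K K2TOG K K2TOG K2TOG
Counting 6 along the worked row gives K.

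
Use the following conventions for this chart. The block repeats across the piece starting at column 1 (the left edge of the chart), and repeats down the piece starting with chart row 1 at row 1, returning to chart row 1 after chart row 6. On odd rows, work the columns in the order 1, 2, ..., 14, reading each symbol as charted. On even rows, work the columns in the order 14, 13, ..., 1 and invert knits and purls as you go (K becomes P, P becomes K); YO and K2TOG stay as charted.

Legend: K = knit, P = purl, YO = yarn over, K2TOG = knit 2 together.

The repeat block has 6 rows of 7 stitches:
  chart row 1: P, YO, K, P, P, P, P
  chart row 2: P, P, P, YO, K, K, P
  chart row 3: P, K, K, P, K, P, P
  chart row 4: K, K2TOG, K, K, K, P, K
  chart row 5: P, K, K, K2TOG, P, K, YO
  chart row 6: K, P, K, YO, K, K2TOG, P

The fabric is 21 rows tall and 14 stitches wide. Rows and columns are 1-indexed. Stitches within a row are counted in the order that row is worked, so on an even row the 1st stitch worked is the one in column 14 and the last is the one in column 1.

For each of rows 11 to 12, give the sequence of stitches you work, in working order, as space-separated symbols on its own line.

Result:
P K K K2TOG P K YO P K K K2TOG P K YO
K K2TOG P YO P K P K K2TOG P YO P K P

Derivation:
Row 11: chart row 5, RS - tile across columns 1-14 and work as-is.
Row 12: chart row 6, WS - tiled (columns 1-14): K P K YO K K2TOG P K P K YO K K2TOG P; work from column 14 back to 1 with K<->P swapped.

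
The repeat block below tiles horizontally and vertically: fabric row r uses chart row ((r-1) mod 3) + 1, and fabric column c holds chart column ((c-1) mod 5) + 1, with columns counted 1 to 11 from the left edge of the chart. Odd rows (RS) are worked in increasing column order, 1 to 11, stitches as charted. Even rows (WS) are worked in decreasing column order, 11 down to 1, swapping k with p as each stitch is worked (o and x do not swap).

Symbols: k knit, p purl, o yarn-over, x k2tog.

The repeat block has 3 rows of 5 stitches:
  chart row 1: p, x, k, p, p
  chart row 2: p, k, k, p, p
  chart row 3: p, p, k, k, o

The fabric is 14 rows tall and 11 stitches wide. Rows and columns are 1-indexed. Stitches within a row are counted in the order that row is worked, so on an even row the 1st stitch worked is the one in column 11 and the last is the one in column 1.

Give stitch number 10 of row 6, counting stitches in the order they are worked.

Row 6 uses chart row ((6-1) mod 3)+1 = 3. Row 6 is even, so WS.
Chart row 3 tiled across columns 1-11: p p k k o p p k k o p
WS: work from column 11 back to column 1 (reverse the tiled row), swapping k<->p (o and x unchanged).
Row 6 as worked: k o p p k k o p p k k
Counting 10 along the worked row gives k.

Result:
k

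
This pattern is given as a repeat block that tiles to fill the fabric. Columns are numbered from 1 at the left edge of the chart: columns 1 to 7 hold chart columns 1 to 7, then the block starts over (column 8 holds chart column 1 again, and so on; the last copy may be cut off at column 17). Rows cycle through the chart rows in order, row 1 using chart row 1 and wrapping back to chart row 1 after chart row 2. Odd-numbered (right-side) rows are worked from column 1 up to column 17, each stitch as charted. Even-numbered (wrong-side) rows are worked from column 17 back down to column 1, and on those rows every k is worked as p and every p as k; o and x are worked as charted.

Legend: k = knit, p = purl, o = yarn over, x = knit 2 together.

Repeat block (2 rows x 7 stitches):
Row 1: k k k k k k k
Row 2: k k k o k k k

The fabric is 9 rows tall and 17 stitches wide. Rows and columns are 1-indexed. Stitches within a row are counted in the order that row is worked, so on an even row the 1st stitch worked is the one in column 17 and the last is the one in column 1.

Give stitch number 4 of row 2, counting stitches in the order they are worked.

For row 2: chart row = ((2-1) mod 2) + 1 = 2; this is a WS (even) row.
Chart row 2 tiled across columns 1-17: k k k o k k k k k k o k k k k k k
WS row: flip the tiled sequence (start at column 17) and apply k<->p; o and x stay.
Row 2 as worked: p p p p p p o p p p p p p o p p p
Counting 4 along the worked row gives p.

== STITCH ==
p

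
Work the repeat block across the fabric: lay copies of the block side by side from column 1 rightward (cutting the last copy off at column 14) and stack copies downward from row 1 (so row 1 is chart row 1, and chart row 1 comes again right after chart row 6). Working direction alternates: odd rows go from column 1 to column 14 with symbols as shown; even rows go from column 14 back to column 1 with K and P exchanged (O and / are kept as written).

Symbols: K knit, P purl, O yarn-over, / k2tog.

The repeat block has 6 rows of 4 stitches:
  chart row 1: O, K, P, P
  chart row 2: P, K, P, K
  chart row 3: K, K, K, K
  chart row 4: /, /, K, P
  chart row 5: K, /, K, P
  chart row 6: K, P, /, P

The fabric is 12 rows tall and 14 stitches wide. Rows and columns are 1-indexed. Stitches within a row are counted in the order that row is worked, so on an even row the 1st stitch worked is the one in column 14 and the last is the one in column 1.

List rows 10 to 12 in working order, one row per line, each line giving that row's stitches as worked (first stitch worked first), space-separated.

Rows as worked:
/ / K P / / K P / / K P / /
K / K P K / K P K / K P K /
K P K / K P K / K P K / K P

Derivation:
Row 10: chart row 4, WS - tiled (columns 1-14): / / K P / / K P / / K P / /; work from column 14 back to 1 with K<->P swapped.
Row 11: chart row 5, RS - tile across columns 1-14 and work as-is.
Row 12: chart row 6, WS - tiled (columns 1-14): K P / P K P / P K P / P K P; work from column 14 back to 1 with K<->P swapped.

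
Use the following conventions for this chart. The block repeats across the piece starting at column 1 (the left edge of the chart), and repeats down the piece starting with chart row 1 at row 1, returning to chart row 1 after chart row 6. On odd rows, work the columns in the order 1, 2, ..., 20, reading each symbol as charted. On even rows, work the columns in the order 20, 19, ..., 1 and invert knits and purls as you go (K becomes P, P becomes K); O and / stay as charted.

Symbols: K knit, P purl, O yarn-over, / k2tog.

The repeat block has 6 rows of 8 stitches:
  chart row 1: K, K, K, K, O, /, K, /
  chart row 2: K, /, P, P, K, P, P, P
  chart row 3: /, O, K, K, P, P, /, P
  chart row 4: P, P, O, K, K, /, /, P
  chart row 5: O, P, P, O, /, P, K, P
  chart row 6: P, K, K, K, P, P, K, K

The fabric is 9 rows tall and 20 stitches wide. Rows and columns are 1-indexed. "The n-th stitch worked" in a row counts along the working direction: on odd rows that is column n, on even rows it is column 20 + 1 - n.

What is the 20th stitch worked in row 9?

Row 9: (9-1) mod 6 = 2, so use chart row 3. Odd row -> RS.
Chart row 3 tiled across columns 1-20: / O K K P P / P / O K K P P / P / O K K
Right side: take the tiled row as-is (worked left to right from column 1).
The 20th stitch worked is K.

Result:
K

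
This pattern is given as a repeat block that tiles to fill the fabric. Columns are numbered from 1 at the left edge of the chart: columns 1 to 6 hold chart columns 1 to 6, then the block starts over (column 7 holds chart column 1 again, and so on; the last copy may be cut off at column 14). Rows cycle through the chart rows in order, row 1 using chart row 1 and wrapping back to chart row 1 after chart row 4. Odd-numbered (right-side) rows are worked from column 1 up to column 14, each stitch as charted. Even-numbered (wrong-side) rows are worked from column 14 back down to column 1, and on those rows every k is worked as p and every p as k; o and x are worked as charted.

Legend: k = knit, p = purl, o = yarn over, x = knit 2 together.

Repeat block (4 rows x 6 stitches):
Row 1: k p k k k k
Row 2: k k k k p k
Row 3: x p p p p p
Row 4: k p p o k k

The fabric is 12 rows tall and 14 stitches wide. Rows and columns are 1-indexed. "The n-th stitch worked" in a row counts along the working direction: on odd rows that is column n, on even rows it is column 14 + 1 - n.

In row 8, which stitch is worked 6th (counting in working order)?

Result:
k

Derivation:
Row 8 uses chart row ((8-1) mod 4)+1 = 4. Row 8 is even, so WS.
Chart row 4 tiled across columns 1-14: k p p o k k k p p o k k k p
WS row: flip the tiled sequence (start at column 14) and apply k<->p; o and x stay.
Row 8 as worked: k p p p o k k p p p o k k p
Stitch 6 in working order -> k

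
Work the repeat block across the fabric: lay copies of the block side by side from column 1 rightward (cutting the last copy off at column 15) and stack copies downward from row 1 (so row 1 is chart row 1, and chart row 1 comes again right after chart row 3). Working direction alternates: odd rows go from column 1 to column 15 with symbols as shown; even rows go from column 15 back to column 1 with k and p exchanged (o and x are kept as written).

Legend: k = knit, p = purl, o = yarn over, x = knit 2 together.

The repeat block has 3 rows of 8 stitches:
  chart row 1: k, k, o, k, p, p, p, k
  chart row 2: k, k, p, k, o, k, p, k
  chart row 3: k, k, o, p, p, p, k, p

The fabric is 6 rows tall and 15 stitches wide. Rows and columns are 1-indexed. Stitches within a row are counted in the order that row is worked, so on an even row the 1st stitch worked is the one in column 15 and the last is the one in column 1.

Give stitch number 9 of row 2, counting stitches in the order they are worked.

== STITCH ==
k

Derivation:
Row 2 uses chart row ((2-1) mod 3)+1 = 2. Row 2 is even, so WS.
Chart row 2 tiled across columns 1-15: k k p k o k p k k k p k o k p
WS row: flip the tiled sequence (start at column 15) and apply k<->p; o and x stay.
Row 2 as worked: k p o p k p p p k p o p k p p
The 9th stitch worked is k.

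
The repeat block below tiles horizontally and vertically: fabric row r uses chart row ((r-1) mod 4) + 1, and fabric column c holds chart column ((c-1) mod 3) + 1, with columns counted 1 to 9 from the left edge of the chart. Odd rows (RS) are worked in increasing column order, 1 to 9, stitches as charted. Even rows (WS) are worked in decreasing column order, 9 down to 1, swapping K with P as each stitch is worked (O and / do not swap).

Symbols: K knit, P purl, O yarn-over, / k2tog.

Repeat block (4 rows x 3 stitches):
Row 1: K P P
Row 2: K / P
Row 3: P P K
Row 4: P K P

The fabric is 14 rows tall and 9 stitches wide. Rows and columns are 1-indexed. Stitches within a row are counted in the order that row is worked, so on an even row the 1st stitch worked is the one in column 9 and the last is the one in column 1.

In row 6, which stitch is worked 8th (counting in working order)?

Row 6 uses chart row ((6-1) mod 4)+1 = 2. Row 6 is even, so WS.
Chart row 2 tiled across columns 1-9: K / P K / P K / P
Wrong side: read the tiled row from column 9 down to 1 and exchange K with P (leave O, /).
Row 6 as worked: K / P K / P K / P
Stitch 8 in working order -> /

== STITCH ==
/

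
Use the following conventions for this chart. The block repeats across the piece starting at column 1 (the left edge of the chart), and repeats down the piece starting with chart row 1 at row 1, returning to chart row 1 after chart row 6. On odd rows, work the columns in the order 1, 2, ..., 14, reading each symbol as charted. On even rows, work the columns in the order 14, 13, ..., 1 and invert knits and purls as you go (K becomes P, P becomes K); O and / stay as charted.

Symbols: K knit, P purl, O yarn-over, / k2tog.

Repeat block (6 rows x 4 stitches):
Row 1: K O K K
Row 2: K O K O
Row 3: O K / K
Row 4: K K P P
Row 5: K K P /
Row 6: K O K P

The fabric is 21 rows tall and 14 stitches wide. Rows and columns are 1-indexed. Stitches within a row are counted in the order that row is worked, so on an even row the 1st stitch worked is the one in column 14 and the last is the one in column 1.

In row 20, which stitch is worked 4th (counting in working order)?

For row 20: chart row = ((20-1) mod 6) + 1 = 2; this is a WS (even) row.
Chart row 2 tiled across columns 1-14: K O K O K O K O K O K O K O
Wrong side: read the tiled row from column 14 down to 1 and exchange K with P (leave O, /).
Row 20 as worked: O P O P O P O P O P O P O P
Stitch 4 in working order -> P

== STITCH ==
P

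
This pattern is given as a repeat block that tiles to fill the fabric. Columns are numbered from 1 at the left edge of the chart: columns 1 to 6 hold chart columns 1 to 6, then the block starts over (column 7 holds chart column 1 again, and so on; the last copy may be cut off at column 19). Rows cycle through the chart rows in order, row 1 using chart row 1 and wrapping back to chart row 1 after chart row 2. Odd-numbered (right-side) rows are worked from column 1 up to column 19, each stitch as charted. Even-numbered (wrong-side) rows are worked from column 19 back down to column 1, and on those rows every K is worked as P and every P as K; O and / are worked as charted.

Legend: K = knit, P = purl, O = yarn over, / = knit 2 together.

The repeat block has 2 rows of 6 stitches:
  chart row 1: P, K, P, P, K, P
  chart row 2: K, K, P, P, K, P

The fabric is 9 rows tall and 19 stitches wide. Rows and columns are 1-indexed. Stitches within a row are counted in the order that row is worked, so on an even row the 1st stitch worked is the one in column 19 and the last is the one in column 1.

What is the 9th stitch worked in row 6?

== STITCH ==
P

Derivation:
Row 6: (6-1) mod 2 = 1, so use chart row 2. Even row -> WS.
Chart row 2 tiled across columns 1-19: K K P P K P K K P P K P K K P P K P K
WS row: flip the tiled sequence (start at column 19) and apply K<->P; O and / stay.
Row 6 as worked: P K P K K P P K P K K P P K P K K P P
The 9th stitch worked is P.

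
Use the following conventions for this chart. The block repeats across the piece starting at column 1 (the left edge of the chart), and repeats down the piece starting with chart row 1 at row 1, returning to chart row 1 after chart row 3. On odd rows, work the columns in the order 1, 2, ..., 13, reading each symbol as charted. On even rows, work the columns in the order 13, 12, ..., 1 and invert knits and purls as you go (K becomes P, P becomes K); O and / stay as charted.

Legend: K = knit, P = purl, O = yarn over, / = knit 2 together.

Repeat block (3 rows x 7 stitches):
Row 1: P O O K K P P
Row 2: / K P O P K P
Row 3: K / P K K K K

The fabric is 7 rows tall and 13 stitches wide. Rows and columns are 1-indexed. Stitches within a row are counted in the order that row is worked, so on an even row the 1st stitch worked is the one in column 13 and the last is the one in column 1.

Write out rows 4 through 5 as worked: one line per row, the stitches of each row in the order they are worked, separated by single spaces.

Row 4: chart row 1, WS - tiled (columns 1-13): P O O K K P P P O O K K P; work from column 13 back to 1 with K<->P swapped.
Row 5: chart row 2, RS - tile across columns 1-13 and work as-is.

Rows as worked:
K P P O O K K K P P O O K
/ K P O P K P / K P O P K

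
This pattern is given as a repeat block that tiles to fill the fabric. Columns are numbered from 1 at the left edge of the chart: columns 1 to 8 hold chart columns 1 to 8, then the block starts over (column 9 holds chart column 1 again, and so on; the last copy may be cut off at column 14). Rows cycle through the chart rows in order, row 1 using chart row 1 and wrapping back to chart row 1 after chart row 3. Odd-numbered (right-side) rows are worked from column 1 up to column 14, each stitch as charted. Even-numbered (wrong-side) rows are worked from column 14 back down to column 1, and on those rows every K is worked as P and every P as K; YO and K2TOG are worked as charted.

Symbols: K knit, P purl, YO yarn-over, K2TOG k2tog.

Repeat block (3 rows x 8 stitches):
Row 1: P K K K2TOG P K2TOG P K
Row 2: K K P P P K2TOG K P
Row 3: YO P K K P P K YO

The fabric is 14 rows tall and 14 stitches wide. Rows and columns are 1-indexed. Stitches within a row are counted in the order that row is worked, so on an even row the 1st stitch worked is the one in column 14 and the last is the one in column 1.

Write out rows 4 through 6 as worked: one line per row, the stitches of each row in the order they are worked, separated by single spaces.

Row 4: chart row 1, WS - tiled (columns 1-14): P K K K2TOG P K2TOG P K P K K K2TOG P K2TOG; work from column 14 back to 1 with K<->P swapped.
Row 5: chart row 2, RS - tile across columns 1-14 and work as-is.
Row 6: chart row 3, WS - tiled (columns 1-14): YO P K K P P K YO YO P K K P P; work from column 14 back to 1 with K<->P swapped.

Rows as worked:
K2TOG K K2TOG P P K P K K2TOG K K2TOG P P K
K K P P P K2TOG K P K K P P P K2TOG
K K P P K YO YO P K K P P K YO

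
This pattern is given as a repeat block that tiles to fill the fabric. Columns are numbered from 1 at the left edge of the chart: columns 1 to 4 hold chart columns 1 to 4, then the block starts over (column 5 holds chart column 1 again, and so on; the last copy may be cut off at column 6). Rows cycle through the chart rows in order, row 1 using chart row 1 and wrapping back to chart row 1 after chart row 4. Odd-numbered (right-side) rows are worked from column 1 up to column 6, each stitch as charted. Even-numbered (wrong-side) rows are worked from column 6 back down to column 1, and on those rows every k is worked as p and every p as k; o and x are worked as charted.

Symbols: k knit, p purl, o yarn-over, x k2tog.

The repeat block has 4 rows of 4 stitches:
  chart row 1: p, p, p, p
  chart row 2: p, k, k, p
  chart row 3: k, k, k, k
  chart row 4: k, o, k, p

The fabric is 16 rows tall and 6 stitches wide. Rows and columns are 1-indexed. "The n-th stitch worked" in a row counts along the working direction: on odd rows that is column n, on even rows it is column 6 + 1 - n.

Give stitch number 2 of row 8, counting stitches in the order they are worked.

Row 8: (8-1) mod 4 = 3, so use chart row 4. Even row -> WS.
Chart row 4 tiled across columns 1-6: k o k p k o
Wrong side: read the tiled row from column 6 down to 1 and exchange k with p (leave o, x).
Row 8 as worked: o p k p o p
Stitch 2 in working order -> p

Result:
p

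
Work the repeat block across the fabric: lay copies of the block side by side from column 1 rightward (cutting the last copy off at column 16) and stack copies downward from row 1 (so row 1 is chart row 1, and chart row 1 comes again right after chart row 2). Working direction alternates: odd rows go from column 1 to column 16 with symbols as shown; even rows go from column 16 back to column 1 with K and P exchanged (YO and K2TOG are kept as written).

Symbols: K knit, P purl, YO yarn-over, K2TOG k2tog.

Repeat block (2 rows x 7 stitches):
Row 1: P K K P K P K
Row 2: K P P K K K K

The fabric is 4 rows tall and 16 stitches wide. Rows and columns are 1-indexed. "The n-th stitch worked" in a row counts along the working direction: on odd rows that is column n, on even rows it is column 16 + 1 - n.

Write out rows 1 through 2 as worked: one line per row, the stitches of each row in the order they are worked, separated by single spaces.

Rows as worked:
P K K P K P K P K K P K P K P K
K P P P P P K K P P P P P K K P

Derivation:
Row 1: chart row 1, RS - tile across columns 1-16 and work as-is.
Row 2: chart row 2, WS - tiled (columns 1-16): K P P K K K K K P P K K K K K P; work from column 16 back to 1 with K<->P swapped.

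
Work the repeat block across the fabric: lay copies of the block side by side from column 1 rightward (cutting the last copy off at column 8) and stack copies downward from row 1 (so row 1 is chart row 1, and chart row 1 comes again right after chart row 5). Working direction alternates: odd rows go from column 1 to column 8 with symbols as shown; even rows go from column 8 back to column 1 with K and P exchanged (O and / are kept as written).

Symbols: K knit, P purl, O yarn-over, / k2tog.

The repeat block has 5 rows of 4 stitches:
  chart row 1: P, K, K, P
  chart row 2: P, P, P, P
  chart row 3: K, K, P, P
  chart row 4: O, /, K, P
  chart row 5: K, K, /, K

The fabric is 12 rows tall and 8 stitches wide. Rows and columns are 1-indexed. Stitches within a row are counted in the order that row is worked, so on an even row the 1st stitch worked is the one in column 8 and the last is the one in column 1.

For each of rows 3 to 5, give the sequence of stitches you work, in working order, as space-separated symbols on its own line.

Rows as worked:
K K P P K K P P
K P / O K P / O
K K / K K K / K

Derivation:
Row 3: chart row 3, RS - tile across columns 1-8 and work as-is.
Row 4: chart row 4, WS - tiled (columns 1-8): O / K P O / K P; work from column 8 back to 1 with K<->P swapped.
Row 5: chart row 5, RS - tile across columns 1-8 and work as-is.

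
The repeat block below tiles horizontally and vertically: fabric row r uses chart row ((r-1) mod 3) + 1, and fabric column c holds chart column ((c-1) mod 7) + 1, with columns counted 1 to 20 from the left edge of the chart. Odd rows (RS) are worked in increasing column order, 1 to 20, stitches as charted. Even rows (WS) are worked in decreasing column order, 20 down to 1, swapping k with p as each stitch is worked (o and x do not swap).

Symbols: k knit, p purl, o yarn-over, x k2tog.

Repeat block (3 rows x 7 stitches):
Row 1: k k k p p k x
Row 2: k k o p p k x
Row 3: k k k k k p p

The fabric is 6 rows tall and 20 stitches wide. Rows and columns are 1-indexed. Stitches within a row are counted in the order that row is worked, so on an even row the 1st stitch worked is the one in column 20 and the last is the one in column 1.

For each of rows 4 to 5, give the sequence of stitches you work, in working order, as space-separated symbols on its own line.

== ROWS AS WORKED ==
p k k p p p x p k k p p p x p k k p p p
k k o p p k x k k o p p k x k k o p p k

Derivation:
Row 4: chart row 1, WS - tiled (columns 1-20): k k k p p k x k k k p p k x k k k p p k; work from column 20 back to 1 with k<->p swapped.
Row 5: chart row 2, RS - tile across columns 1-20 and work as-is.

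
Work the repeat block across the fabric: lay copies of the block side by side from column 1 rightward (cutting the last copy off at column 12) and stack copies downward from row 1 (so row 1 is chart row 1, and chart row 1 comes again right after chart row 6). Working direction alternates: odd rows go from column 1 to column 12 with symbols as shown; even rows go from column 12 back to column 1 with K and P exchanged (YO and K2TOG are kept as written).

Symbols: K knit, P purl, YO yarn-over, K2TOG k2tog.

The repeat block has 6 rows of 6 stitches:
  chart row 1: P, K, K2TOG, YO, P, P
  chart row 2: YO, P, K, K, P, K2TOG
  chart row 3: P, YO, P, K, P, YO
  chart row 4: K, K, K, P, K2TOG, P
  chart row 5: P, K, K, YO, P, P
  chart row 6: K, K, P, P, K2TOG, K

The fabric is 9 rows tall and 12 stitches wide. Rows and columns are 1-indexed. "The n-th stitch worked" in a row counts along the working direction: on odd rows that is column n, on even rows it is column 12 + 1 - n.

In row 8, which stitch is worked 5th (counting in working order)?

== STITCH ==
K

Derivation:
Row 8 uses chart row ((8-1) mod 6)+1 = 2. Row 8 is even, so WS.
Chart row 2 tiled across columns 1-12: YO P K K P K2TOG YO P K K P K2TOG
WS row: flip the tiled sequence (start at column 12) and apply K<->P; YO and K2TOG stay.
Row 8 as worked: K2TOG K P P K YO K2TOG K P P K YO
The 5th stitch worked is K.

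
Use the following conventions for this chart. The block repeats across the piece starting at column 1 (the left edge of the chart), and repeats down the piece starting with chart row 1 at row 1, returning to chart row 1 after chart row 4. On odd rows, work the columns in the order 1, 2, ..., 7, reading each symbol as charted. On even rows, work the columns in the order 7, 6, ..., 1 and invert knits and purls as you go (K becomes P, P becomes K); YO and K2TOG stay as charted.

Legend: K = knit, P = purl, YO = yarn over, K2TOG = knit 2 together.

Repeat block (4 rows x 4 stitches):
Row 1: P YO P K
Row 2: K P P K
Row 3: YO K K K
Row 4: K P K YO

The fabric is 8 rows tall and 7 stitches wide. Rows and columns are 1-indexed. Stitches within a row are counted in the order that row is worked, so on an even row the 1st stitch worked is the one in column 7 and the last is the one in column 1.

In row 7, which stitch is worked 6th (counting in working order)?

Row 7: (7-1) mod 4 = 2, so use chart row 3. Odd row -> RS.
Chart row 3 tiled across columns 1-7: YO K K K YO K K
Right side: take the tiled row as-is (worked left to right from column 1).
The 6th stitch worked is K.

== STITCH ==
K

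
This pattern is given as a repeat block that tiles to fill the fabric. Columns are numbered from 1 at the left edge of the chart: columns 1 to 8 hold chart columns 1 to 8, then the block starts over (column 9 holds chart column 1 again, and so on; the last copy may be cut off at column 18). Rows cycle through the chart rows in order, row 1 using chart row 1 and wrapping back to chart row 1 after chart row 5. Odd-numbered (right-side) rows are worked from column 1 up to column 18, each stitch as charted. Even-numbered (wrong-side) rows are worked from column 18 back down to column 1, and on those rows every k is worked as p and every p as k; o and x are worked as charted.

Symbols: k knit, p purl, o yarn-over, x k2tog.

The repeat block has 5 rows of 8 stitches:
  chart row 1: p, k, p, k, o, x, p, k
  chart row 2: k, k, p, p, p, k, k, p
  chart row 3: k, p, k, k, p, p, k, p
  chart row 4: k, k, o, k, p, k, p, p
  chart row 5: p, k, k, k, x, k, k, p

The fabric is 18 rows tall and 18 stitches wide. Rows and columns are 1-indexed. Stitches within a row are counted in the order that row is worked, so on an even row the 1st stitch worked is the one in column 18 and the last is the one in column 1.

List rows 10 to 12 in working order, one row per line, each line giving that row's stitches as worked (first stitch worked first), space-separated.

Rows as worked:
p k k p p x p p p k k p p x p p p k
p k p k o x p k p k p k o x p k p k
p p k p p k k k p p k p p k k k p p

Derivation:
Row 10: chart row 5, WS - tiled (columns 1-18): p k k k x k k p p k k k x k k p p k; work from column 18 back to 1 with k<->p swapped.
Row 11: chart row 1, RS - tile across columns 1-18 and work as-is.
Row 12: chart row 2, WS - tiled (columns 1-18): k k p p p k k p k k p p p k k p k k; work from column 18 back to 1 with k<->p swapped.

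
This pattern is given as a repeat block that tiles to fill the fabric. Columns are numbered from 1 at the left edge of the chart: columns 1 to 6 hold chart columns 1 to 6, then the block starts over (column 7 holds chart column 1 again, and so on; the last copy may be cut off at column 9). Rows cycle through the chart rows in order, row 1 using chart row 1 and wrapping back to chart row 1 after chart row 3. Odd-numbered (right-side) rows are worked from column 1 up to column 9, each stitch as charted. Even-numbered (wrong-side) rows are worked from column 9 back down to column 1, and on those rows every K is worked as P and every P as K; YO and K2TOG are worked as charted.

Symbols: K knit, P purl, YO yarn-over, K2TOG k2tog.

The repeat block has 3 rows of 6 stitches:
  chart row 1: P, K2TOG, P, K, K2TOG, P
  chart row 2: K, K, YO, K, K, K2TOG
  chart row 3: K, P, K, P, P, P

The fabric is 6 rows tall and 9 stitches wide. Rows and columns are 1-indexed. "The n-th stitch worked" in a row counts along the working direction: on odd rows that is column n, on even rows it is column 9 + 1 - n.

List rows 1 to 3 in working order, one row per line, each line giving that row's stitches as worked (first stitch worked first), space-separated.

Result:
P K2TOG P K K2TOG P P K2TOG P
YO P P K2TOG P P YO P P
K P K P P P K P K

Derivation:
Row 1: chart row 1, RS - tile across columns 1-9 and work as-is.
Row 2: chart row 2, WS - tiled (columns 1-9): K K YO K K K2TOG K K YO; work from column 9 back to 1 with K<->P swapped.
Row 3: chart row 3, RS - tile across columns 1-9 and work as-is.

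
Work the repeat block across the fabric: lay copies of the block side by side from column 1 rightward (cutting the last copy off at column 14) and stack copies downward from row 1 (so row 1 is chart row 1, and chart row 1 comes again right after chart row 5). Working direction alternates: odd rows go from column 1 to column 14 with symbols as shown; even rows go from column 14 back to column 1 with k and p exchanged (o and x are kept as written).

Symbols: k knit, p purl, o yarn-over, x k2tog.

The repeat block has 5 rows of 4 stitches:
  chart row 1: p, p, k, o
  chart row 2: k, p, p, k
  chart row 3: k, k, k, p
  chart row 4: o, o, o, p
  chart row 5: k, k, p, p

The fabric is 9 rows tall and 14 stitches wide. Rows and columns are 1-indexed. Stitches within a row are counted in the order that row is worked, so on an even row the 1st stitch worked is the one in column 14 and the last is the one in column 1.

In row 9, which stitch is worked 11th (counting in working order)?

For row 9: chart row = ((9-1) mod 5) + 1 = 4; this is a RS (odd) row.
Chart row 4 tiled across columns 1-14: o o o p o o o p o o o p o o
Right side: take the tiled row as-is (worked left to right from column 1).
Counting 11 along the worked row gives o.

Stitch:
o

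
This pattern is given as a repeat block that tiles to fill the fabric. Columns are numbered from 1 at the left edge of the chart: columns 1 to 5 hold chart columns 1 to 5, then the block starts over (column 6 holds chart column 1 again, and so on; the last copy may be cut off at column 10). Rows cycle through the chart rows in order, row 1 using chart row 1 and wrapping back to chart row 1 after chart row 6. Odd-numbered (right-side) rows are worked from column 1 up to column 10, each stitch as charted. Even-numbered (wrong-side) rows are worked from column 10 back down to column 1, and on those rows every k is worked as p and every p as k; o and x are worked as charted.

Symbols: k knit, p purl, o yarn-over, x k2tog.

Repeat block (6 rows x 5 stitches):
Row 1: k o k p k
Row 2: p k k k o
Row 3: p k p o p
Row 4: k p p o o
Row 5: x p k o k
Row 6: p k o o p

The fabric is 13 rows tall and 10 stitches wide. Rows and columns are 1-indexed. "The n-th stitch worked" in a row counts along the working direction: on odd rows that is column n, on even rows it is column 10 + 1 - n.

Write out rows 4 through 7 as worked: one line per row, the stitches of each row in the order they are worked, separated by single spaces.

Row 4: chart row 4, WS - tiled (columns 1-10): k p p o o k p p o o; work from column 10 back to 1 with k<->p swapped.
Row 5: chart row 5, RS - tile across columns 1-10 and work as-is.
Row 6: chart row 6, WS - tiled (columns 1-10): p k o o p p k o o p; work from column 10 back to 1 with k<->p swapped.
Row 7: chart row 1, RS - tile across columns 1-10 and work as-is.

Result:
o o k k p o o k k p
x p k o k x p k o k
k o o p k k o o p k
k o k p k k o k p k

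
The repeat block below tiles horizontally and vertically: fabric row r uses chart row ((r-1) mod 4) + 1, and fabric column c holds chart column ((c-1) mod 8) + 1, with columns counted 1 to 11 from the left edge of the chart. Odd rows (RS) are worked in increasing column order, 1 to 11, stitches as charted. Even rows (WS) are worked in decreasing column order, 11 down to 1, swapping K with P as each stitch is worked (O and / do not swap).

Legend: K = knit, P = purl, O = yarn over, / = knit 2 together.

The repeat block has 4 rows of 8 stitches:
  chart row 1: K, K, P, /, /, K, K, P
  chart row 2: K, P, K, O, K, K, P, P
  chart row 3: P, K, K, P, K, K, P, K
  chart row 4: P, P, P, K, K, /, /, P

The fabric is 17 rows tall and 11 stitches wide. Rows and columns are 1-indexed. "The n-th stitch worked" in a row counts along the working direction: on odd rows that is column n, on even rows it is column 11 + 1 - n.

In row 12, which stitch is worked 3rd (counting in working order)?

Stitch:
K

Derivation:
Row 12: (12-1) mod 4 = 3, so use chart row 4. Even row -> WS.
Chart row 4 tiled across columns 1-11: P P P K K / / P P P P
WS: work from column 11 back to column 1 (reverse the tiled row), swapping K<->P (O and / unchanged).
Row 12 as worked: K K K K / / P P K K K
Counting 3 along the worked row gives K.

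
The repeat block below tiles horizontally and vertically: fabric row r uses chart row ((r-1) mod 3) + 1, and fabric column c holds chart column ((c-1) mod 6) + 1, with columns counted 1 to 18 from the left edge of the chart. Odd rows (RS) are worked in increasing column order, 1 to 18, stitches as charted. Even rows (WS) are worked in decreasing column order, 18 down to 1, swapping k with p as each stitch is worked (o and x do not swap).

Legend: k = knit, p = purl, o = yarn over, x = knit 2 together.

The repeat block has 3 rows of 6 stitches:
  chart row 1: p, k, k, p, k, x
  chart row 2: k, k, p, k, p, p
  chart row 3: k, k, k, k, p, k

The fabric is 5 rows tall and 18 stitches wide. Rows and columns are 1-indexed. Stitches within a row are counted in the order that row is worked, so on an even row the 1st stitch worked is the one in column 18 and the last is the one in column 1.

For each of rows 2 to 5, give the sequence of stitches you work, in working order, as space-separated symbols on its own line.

== ROWS AS WORKED ==
k k p k p p k k p k p p k k p k p p
k k k k p k k k k k p k k k k k p k
x p k p p k x p k p p k x p k p p k
k k p k p p k k p k p p k k p k p p

Derivation:
Row 2: chart row 2, WS - tiled (columns 1-18): k k p k p p k k p k p p k k p k p p; work from column 18 back to 1 with k<->p swapped.
Row 3: chart row 3, RS - tile across columns 1-18 and work as-is.
Row 4: chart row 1, WS - tiled (columns 1-18): p k k p k x p k k p k x p k k p k x; work from column 18 back to 1 with k<->p swapped.
Row 5: chart row 2, RS - tile across columns 1-18 and work as-is.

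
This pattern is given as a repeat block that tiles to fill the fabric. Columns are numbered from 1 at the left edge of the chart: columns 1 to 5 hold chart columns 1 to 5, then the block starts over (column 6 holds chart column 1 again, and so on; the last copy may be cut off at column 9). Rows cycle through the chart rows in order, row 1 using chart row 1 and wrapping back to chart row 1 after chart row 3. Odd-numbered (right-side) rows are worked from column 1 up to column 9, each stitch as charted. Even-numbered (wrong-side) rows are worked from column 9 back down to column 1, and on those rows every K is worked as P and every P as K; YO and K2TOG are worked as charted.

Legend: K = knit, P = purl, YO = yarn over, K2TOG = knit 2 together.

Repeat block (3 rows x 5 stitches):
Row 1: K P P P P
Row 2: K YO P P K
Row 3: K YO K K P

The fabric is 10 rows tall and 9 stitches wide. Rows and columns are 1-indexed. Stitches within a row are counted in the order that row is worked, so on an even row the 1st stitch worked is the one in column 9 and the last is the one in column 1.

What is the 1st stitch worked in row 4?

Row 4: (4-1) mod 3 = 0, so use chart row 1. Even row -> WS.
Chart row 1 tiled across columns 1-9: K P P P P K P P P
WS row: flip the tiled sequence (start at column 9) and apply K<->P; YO and K2TOG stay.
Row 4 as worked: K K K P K K K K P
The 1st stitch worked is K.

Result:
K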